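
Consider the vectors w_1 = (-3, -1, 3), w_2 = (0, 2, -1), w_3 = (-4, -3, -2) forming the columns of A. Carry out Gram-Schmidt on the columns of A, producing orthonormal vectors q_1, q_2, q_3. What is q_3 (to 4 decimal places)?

q_3 = (-0.5976, -0.3586, -0.7171)

w_1 = (-3, -1, 3); ‖w_1‖ = 4.3589, so q_1 = (-0.6882, -0.2294, 0.6882).
q_1·w_2 = (-0.6882)·0 + (-0.2294)·2 + 0.6882·(-1) = -1.1471.
u_2 = w_2 + 1.1471·q_1 = (-0.7895, 1.7368, -0.2105).
‖u_2‖ = 1.9194, so q_2 = (-0.4113, 0.9049, -0.1097).
q_1·w_3 = (-0.6882)·(-4) + (-0.2294)·(-3) + 0.6882·(-2) = 2.0647; q_2·w_3 = (-0.4113)·(-4) + 0.9049·(-3) + (-0.1097)·(-2) = -0.8500.
u_3 = w_3 − 2.0647·q_1 + 0.8500·q_2 = (-2.9286, -1.7571, -3.5143).
‖u_3‖ = 4.9004, so q_3 = (-0.5976, -0.3586, -0.7171).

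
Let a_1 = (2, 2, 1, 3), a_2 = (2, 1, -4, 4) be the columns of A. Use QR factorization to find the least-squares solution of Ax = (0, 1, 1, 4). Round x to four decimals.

q_1 = a_1/‖a_1‖ = (2, 2, 1, 3)/4.2426 = (0.4714, 0.4714, 0.2357, 0.7071).
r_{12} = q_1·a_2 = 3.2998.
u_2 = a_2 − 3.2998·q_1 = (0.4444, -0.5556, -4.7778, 1.6667).
‖u_2‖ = 5.1099, so q_2 = (0.0870, -0.1087, -0.9350, 0.3262).
Qᵀb = (3.5355, 0.2609).
Back-substitute: x_2 = 0.2609/5.1099 = 0.0511.
x_1 = (3.5355 − 3.2998·0.0511)/4.2426 = 0.7936.

x = (0.7936, 0.0511)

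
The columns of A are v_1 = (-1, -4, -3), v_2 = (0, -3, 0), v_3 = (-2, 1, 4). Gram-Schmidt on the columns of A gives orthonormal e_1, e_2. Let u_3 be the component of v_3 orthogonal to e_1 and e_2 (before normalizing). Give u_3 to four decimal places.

u_3 = (-3.0000, 0.0000, 1.0000)

e_1 = v_1/‖v_1‖ = (-1, -4, -3)/5.0990 = (-0.1961, -0.7845, -0.5883).
r_{12} = e_1·v_2 = 2.3534.
u_2 = v_2 − 2.3534·e_1 = (0.4615, -1.1538, 1.3846).
‖u_2‖ = 1.8605, so e_2 = (0.2481, -0.6202, 0.7442).
r_{13} = e_1·v_3 = -2.7456; r_{23} = e_2·v_3 = 1.8605.
u_3 = v_3 + 2.7456·e_1 − 1.8605·e_2 = (-3.0000, 0.0000, 1.0000).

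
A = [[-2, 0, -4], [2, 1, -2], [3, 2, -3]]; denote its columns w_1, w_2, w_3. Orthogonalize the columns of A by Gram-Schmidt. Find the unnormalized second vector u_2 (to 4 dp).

u_2 = (0.9412, 0.0588, 0.5882)

q_1 = w_1/‖w_1‖ = (-2, 2, 3)/4.1231 = (-0.4851, 0.4851, 0.7276).
r_{12} = q_1·w_2 = 1.9403.
u_2 = w_2 − 1.9403·q_1 = (0.9412, 0.0588, 0.5882).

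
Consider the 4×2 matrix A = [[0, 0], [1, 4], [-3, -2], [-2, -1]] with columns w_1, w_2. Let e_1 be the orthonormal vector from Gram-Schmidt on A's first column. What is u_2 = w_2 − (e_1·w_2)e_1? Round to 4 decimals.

w_1 = (0, 1, -3, -2); ‖w_1‖ = 3.7417, so e_1 = (0.0000, 0.2673, -0.8018, -0.5345).
e_1·w_2 = 0.0000·0 + 0.2673·4 + (-0.8018)·(-2) + (-0.5345)·(-1) = 3.2071.
u_2 = w_2 − 3.2071·e_1 = (0.0000, 3.1429, 0.5714, 0.7143).

u_2 = (0.0000, 3.1429, 0.5714, 0.7143)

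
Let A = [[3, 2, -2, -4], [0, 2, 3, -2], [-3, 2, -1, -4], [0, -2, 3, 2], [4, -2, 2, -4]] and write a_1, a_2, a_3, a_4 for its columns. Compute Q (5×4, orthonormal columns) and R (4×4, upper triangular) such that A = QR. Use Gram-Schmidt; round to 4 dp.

a_1 = (3, 0, -3, 0, 4); ‖a_1‖ = 5.8310, so e_1 = (0.5145, 0.0000, -0.5145, 0.0000, 0.6860).
e_1·a_2 = 0.5145·2 + 0.0000·2 + (-0.5145)·2 + 0.0000·(-2) + 0.6860·(-2) = -1.3720.
u_2 = a_2 + 1.3720·e_1 = (2.7059, 2.0000, 1.2941, -2.0000, -1.0588).
‖u_2‖ = 4.2565, so e_2 = (0.6357, 0.4699, 0.3040, -0.4699, -0.2488).
e_1·a_3 = 0.5145·(-2) + 0.0000·3 + (-0.5145)·(-1) + 0.0000·3 + 0.6860·2 = 0.8575; e_2·a_3 = 0.6357·(-2) + 0.4699·3 + 0.3040·(-1) + (-0.4699)·3 + (-0.2488)·2 = -2.0730.
u_3 = a_3 − 0.8575·e_1 + 2.0730·e_2 = (-1.1234, 3.9740, 0.0714, 2.0260, 0.8961).
‖u_3‖ = 4.6870, so e_3 = (-0.2397, 0.8479, 0.0152, 0.4323, 0.1912).
e_1·a_4 = 0.5145·(-4) + 0.0000·(-2) + (-0.5145)·(-4) + 0.0000·2 + 0.6860·(-4) = -2.7440; e_2·a_4 = 0.6357·(-4) + 0.4699·(-2) + 0.3040·(-4) + (-0.4699)·2 + (-0.2488)·(-4) = -4.6434; e_3·a_4 = (-0.2397)·(-4) + 0.8479·(-2) + 0.0152·(-4) + 0.4323·2 + 0.1912·(-4) = -0.6983.
u_4 = a_4 + 2.7440·e_1 + 4.6434·e_2 + 0.6983·e_3 = (0.1963, 0.7739, -3.9894, 0.1200, -3.1392).
‖u_4‖ = 5.1402, so e_4 = (0.0382, 0.1506, -0.7761, 0.0233, -0.6107).

Q = [[0.5145, 0.6357, -0.2397, 0.0382], [0.0000, 0.4699, 0.8479, 0.1506], [-0.5145, 0.3040, 0.0152, -0.7761], [0.0000, -0.4699, 0.4323, 0.0233], [0.6860, -0.2488, 0.1912, -0.6107]], R = [[5.8310, -1.3720, 0.8575, -2.7440], [0.0000, 4.2565, -2.0730, -4.6434], [0.0000, 0.0000, 4.6870, -0.6983], [0.0000, 0.0000, 0.0000, 5.1402]]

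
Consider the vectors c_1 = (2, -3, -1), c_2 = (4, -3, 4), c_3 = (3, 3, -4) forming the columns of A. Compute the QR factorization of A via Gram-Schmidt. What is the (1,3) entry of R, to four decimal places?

r_{13} = 0.2673

q_1 = c_1/‖c_1‖ = (2, -3, -1)/3.7417 = (0.5345, -0.8018, -0.2673).
r_{13} = q_1·c_3 = 0.2673.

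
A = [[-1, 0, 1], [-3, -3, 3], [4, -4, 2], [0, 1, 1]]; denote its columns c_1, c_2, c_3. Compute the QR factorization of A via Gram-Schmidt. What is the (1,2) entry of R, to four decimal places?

r_{12} = -1.3728

c_1 = (-1, -3, 4, 0); ‖c_1‖ = 5.0990, so e_1 = (-0.1961, -0.5883, 0.7845, 0.0000).
r_{12} = e_1·c_2 = -1.3728.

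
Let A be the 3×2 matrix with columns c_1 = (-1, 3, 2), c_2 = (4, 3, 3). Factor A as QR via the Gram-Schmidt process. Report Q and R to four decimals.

c_1 = (-1, 3, 2); ‖c_1‖ = 3.7417, so e_1 = (-0.2673, 0.8018, 0.5345).
e_1·c_2 = (-0.2673)·4 + 0.8018·3 + 0.5345·3 = 2.9399.
u_2 = c_2 − 2.9399·e_1 = (4.7857, 0.6429, 1.4286).
‖u_2‖ = 5.0356, so e_2 = (0.9504, 0.1277, 0.2837).

Q = [[-0.2673, 0.9504], [0.8018, 0.1277], [0.5345, 0.2837]], R = [[3.7417, 2.9399], [0.0000, 5.0356]]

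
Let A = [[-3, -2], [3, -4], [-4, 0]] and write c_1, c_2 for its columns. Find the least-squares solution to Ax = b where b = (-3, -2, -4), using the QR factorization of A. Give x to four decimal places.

x = (0.7205, 0.9161)

q_1 = c_1/‖c_1‖ = (-3, 3, -4)/5.8310 = (-0.5145, 0.5145, -0.6860).
r_{12} = q_1·c_2 = -1.0290.
u_2 = c_2 + 1.0290·q_1 = (-2.5294, -3.4706, -0.7059).
‖u_2‖ = 4.3521, so q_2 = (-0.5812, -0.7974, -0.1622).
Qᵀb = (3.2585, 3.9872).
Back-substitute: x_2 = 3.9872/4.3521 = 0.9161.
x_1 = (3.2585 + 1.0290·0.9161)/5.8310 = 0.7205.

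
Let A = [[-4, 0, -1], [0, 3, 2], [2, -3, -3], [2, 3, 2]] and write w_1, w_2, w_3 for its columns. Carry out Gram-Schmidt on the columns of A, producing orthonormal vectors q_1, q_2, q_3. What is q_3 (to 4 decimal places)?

q_3 = (-0.5443, -0.2722, -0.6804, -0.4082)

q_1 = w_1/‖w_1‖ = (-4, 0, 2, 2)/4.8990 = (-0.8165, 0.0000, 0.4082, 0.4082).
r_{12} = q_1·w_2 = 0.0000.
u_2 = w_2 − 0.0000·q_1 = (0.0000, 3.0000, -3.0000, 3.0000).
‖u_2‖ = 5.1962, so q_2 = (0.0000, 0.5774, -0.5774, 0.5774).
r_{13} = q_1·w_3 = 0.4082; r_{23} = q_2·w_3 = 4.0415.
u_3 = w_3 − 0.4082·q_1 − 4.0415·q_2 = (-0.6667, -0.3333, -0.8333, -0.5000).
‖u_3‖ = 1.2247, so q_3 = (-0.5443, -0.2722, -0.6804, -0.4082).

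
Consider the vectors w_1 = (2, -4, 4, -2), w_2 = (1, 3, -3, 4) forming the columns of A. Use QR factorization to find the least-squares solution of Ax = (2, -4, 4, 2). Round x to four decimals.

w_1 = (2, -4, 4, -2); ‖w_1‖ = 6.3246, so q_1 = (0.3162, -0.6325, 0.6325, -0.3162).
q_1·w_2 = 0.3162·1 + (-0.6325)·3 + 0.6325·(-3) + (-0.3162)·4 = -4.7434.
u_2 = w_2 + 4.7434·q_1 = (2.5000, 0.0000, 0.0000, 2.5000).
‖u_2‖ = 3.5355, so q_2 = (0.7071, 0.0000, 0.0000, 0.7071).
Qᵀb = (5.0596, 2.8284).
Back-substitute: x_2 = 2.8284/3.5355 = 0.8000.
x_1 = (5.0596 + 4.7434·0.8000)/6.3246 = 1.4000.

x = (1.4000, 0.8000)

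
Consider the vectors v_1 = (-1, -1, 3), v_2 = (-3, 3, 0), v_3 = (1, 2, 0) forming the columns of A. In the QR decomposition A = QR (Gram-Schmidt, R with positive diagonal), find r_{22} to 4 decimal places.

r_{22} = 4.2426

e_1 = v_1/‖v_1‖ = (-1, -1, 3)/3.3166 = (-0.3015, -0.3015, 0.9045).
r_{12} = e_1·v_2 = 0.0000.
u_2 = v_2 + 0.0000·e_1 = (-3.0000, 3.0000, 0.0000).
r_{22} = ‖u_2‖ = 4.2426.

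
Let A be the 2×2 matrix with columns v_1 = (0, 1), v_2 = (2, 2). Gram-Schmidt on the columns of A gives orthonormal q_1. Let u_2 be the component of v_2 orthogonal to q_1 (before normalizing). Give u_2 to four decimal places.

u_2 = (2.0000, 0.0000)

v_1 = (0, 1); ‖v_1‖ = 1.0000, so q_1 = (0.0000, 1.0000).
q_1·v_2 = 0.0000·2 + 1.0000·2 = 2.0000.
u_2 = v_2 − 2.0000·q_1 = (2.0000, 0.0000).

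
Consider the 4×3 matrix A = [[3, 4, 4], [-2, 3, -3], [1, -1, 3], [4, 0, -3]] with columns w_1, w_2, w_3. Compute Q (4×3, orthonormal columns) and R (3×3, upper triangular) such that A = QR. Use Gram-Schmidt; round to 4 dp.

w_1 = (3, -2, 1, 4); ‖w_1‖ = 5.4772, so e_1 = (0.5477, -0.3651, 0.1826, 0.7303).
e_1·w_2 = 0.5477·4 + (-0.3651)·3 + 0.1826·(-1) + 0.7303·0 = 0.9129.
u_2 = w_2 − 0.9129·e_1 = (3.5000, 3.3333, -1.1667, -0.6667).
‖u_2‖ = 5.0166, so e_2 = (0.6977, 0.6645, -0.2326, -0.1329).
e_1·w_3 = 0.5477·4 + (-0.3651)·(-3) + 0.1826·3 + 0.7303·(-3) = 1.6432; e_2·w_3 = 0.6977·4 + 0.6645·(-3) + (-0.2326)·3 + (-0.1329)·(-3) = 0.4983.
u_3 = w_3 − 1.6432·e_1 − 0.4983·e_2 = (2.7523, -2.7311, 2.8159, -4.1338).
‖u_3‖ = 6.3286, so e_3 = (0.4349, -0.4316, 0.4449, -0.6532).

Q = [[0.5477, 0.6977, 0.4349], [-0.3651, 0.6645, -0.4316], [0.1826, -0.2326, 0.4449], [0.7303, -0.1329, -0.6532]], R = [[5.4772, 0.9129, 1.6432], [0.0000, 5.0166, 0.4983], [0.0000, 0.0000, 6.3286]]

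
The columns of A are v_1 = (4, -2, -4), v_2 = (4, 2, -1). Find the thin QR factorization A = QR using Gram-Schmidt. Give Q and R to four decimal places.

v_1 = (4, -2, -4); ‖v_1‖ = 6.0000, so q_1 = (0.6667, -0.3333, -0.6667).
q_1·v_2 = 0.6667·4 + (-0.3333)·2 + (-0.6667)·(-1) = 2.6667.
u_2 = v_2 − 2.6667·q_1 = (2.2222, 2.8889, 0.7778).
‖u_2‖ = 3.7268, so q_2 = (0.5963, 0.7752, 0.2087).

Q = [[0.6667, 0.5963], [-0.3333, 0.7752], [-0.6667, 0.2087]], R = [[6.0000, 2.6667], [0.0000, 3.7268]]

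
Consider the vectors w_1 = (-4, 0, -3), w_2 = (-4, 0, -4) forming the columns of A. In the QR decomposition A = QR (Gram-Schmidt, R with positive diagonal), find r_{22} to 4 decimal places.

r_{22} = 0.8000

e_1 = w_1/‖w_1‖ = (-4, 0, -3)/5.0000 = (-0.8000, 0.0000, -0.6000).
r_{12} = e_1·w_2 = 5.6000.
u_2 = w_2 − 5.6000·e_1 = (0.4800, 0.0000, -0.6400).
r_{22} = ‖u_2‖ = 0.8000.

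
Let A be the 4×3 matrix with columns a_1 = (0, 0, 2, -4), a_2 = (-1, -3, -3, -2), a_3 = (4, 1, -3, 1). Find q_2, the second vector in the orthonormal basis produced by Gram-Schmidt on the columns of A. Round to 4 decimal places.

q_2 = (-0.2094, -0.6283, -0.6702, -0.3351)

a_1 = (0, 0, 2, -4); ‖a_1‖ = 4.4721, so q_1 = (0.0000, 0.0000, 0.4472, -0.8944).
q_1·a_2 = 0.0000·(-1) + 0.0000·(-3) + 0.4472·(-3) + (-0.8944)·(-2) = 0.4472.
u_2 = a_2 − 0.4472·q_1 = (-1.0000, -3.0000, -3.2000, -1.6000).
‖u_2‖ = 4.7749, so q_2 = (-0.2094, -0.6283, -0.6702, -0.3351).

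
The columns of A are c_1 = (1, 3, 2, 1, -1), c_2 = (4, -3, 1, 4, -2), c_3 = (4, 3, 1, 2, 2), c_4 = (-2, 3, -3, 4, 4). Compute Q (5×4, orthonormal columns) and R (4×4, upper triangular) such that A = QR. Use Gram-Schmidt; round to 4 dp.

Q = [[0.2500, 0.5656, 0.5389, -0.4923], [0.7500, -0.5285, 0.2135, 0.1763], [0.5000, 0.0927, -0.2355, -0.3433], [0.2500, 0.5656, 0.0686, 0.7708], [-0.2500, -0.2689, 0.7770, 0.1209]], R = [[4.0000, 0.7500, 3.7500, 0.2500], [0.0000, 6.7407, 1.3630, -1.8080], [0.0000, 0.0000, 4.2520, 3.6516], [0.0000, 0.0000, 0.0000, 6.1102]]

q_1 = c_1/‖c_1‖ = (1, 3, 2, 1, -1)/4.0000 = (0.2500, 0.7500, 0.5000, 0.2500, -0.2500).
r_{12} = q_1·c_2 = 0.7500.
u_2 = c_2 − 0.7500·q_1 = (3.8125, -3.5625, 0.6250, 3.8125, -1.8125).
‖u_2‖ = 6.7407, so q_2 = (0.5656, -0.5285, 0.0927, 0.5656, -0.2689).
r_{13} = q_1·c_3 = 3.7500; r_{23} = q_2·c_3 = 1.3630.
u_3 = c_3 − 3.7500·q_1 − 1.3630·q_2 = (2.2916, 0.9078, -1.0014, 0.2916, 3.3040).
‖u_3‖ = 4.2520, so q_3 = (0.5389, 0.2135, -0.2355, 0.0686, 0.7770).
r_{14} = q_1·c_4 = 0.2500; r_{24} = q_2·c_4 = -1.8080; r_{34} = q_3·c_4 = 3.6516.
u_4 = c_4 − 0.2500·q_1 + 1.8080·q_2 − 3.6516·q_3 = (-3.0079, 1.0773, -2.0974, 4.7097, 0.7389).
‖u_4‖ = 6.1102, so q_4 = (-0.4923, 0.1763, -0.3433, 0.7708, 0.1209).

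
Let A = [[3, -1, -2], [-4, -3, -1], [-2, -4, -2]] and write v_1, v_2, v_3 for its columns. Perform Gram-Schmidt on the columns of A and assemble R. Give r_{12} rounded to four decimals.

v_1 = (3, -4, -2); ‖v_1‖ = 5.3852, so q_1 = (0.5571, -0.7428, -0.3714).
r_{12} = q_1·v_2 = 3.1568.

r_{12} = 3.1568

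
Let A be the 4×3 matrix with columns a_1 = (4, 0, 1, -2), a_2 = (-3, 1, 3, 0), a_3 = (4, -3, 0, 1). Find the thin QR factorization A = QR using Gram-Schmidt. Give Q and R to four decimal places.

q_1 = a_1/‖a_1‖ = (4, 0, 1, -2)/4.5826 = (0.8729, 0.0000, 0.2182, -0.4364).
r_{12} = q_1·a_2 = -1.9640.
u_2 = a_2 + 1.9640·q_1 = (-1.2857, 1.0000, 3.4286, -0.8571).
‖u_2‖ = 3.8914, so q_2 = (-0.3304, 0.2570, 0.8811, -0.2203).
r_{13} = q_1·a_3 = 3.0551; r_{23} = q_2·a_3 = -2.3128.
u_3 = a_3 − 3.0551·q_1 + 2.3128·q_2 = (0.5692, -2.4057, 1.3711, 1.8239).
‖u_3‖ = 3.3642, so q_3 = (0.1692, -0.7151, 0.4076, 0.5422).

Q = [[0.8729, -0.3304, 0.1692], [0.0000, 0.2570, -0.7151], [0.2182, 0.8811, 0.4076], [-0.4364, -0.2203, 0.5422]], R = [[4.5826, -1.9640, 3.0551], [0.0000, 3.8914, -2.3128], [0.0000, 0.0000, 3.3642]]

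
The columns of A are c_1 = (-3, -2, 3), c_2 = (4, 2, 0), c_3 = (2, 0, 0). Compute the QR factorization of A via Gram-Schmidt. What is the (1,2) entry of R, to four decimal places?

e_1 = c_1/‖c_1‖ = (-3, -2, 3)/4.6904 = (-0.6396, -0.4264, 0.6396).
r_{12} = e_1·c_2 = -3.4112.

r_{12} = -3.4112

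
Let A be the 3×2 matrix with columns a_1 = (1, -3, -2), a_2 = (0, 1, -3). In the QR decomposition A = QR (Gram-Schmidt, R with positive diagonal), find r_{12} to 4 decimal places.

r_{12} = 0.8018

q_1 = a_1/‖a_1‖ = (1, -3, -2)/3.7417 = (0.2673, -0.8018, -0.5345).
r_{12} = q_1·a_2 = 0.8018.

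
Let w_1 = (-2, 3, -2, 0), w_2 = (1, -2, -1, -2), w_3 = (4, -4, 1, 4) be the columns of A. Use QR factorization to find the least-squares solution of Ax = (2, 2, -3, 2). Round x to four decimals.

q_1 = w_1/‖w_1‖ = (-2, 3, -2, 0)/4.1231 = (-0.4851, 0.7276, -0.4851, 0.0000).
r_{12} = q_1·w_2 = -1.4552.
u_2 = w_2 + 1.4552·q_1 = (0.2941, -0.9412, -1.7059, -2.0000).
‖u_2‖ = 2.8076, so q_2 = (0.1048, -0.3352, -0.6076, -0.7124).
r_{13} = q_1·w_3 = -5.3358; r_{23} = q_2·w_3 = -1.6971.
u_3 = w_3 + 5.3358·q_1 + 1.6971·q_2 = (1.5896, -0.6866, -2.6194, 2.7910).
‖u_3‖ = 4.2011, so q_3 = (0.3784, -0.1634, -0.6235, 0.6644).
Qᵀb = (1.9403, -0.0629, 3.6291).
Back-substitute: x_3 = 3.6291/4.2011 = 0.8638.
x_2 = (-0.0629 + 1.6971·0.8638)/2.8076 = 0.4998.
x_1 = (1.9403 + 1.4552·0.4998 + 5.3358·0.8638)/4.1231 = 1.7649.

x = (1.7649, 0.4998, 0.8638)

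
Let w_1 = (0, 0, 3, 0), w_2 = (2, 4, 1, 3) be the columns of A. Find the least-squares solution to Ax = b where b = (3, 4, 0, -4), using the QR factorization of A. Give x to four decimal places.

x = (-0.1149, 0.3448)

w_1 = (0, 0, 3, 0); ‖w_1‖ = 3.0000, so q_1 = (0.0000, 0.0000, 1.0000, 0.0000).
q_1·w_2 = 0.0000·2 + 0.0000·4 + 1.0000·1 + 0.0000·3 = 1.0000.
u_2 = w_2 − 1.0000·q_1 = (2.0000, 4.0000, 0.0000, 3.0000).
‖u_2‖ = 5.3852, so q_2 = (0.3714, 0.7428, 0.0000, 0.5571).
Qᵀb = (0.0000, 1.8570).
Back-substitute: x_2 = 1.8570/5.3852 = 0.3448.
x_1 = (0.0000 − 1.0000·0.3448)/3.0000 = -0.1149.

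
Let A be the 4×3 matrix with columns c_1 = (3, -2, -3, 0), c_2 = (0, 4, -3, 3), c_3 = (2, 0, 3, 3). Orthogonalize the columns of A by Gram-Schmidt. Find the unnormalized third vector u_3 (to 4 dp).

u_3 = (2.4096, -0.2892, 2.6024, 2.9880)

c_1 = (3, -2, -3, 0); ‖c_1‖ = 4.6904, so e_1 = (0.6396, -0.4264, -0.6396, 0.0000).
e_1·c_2 = 0.6396·0 + (-0.4264)·4 + (-0.6396)·(-3) + 0.0000·3 = 0.2132.
u_2 = c_2 − 0.2132·e_1 = (-0.1364, 4.0909, -2.8636, 3.0000).
‖u_2‖ = 5.8271, so e_2 = (-0.0234, 0.7021, -0.4914, 0.5148).
e_1·c_3 = 0.6396·2 + (-0.4264)·0 + (-0.6396)·3 + 0.0000·3 = -0.6396; e_2·c_3 = (-0.0234)·2 + 0.7021·0 + (-0.4914)·3 + 0.5148·3 = 0.0234.
u_3 = c_3 + 0.6396·e_1 − 0.0234·e_2 = (2.4096, -0.2892, 2.6024, 2.9880).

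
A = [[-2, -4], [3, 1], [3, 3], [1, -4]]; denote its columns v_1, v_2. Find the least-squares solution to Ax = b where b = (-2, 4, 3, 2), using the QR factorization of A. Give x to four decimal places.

x = (1.3042, -0.1873)

e_1 = v_1/‖v_1‖ = (-2, 3, 3, 1)/4.7958 = (-0.4170, 0.6255, 0.6255, 0.2085).
r_{12} = e_1·v_2 = 3.3362.
u_2 = v_2 − 3.3362·e_1 = (-2.6087, -1.0870, 0.9130, -4.6957).
‖u_2‖ = 5.5560, so e_2 = (-0.4695, -0.1956, 0.1643, -0.8451).
Qᵀb = (5.6299, -1.0408).
Back-substitute: x_2 = -1.0408/5.5560 = -0.1873.
x_1 = (5.6299 − 3.3362·(-0.1873))/4.7958 = 1.3042.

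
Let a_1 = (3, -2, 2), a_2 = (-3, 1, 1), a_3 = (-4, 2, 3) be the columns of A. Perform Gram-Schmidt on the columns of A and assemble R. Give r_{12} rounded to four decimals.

a_1 = (3, -2, 2); ‖a_1‖ = 4.1231, so q_1 = (0.7276, -0.4851, 0.4851).
r_{12} = q_1·a_2 = -2.1828.

r_{12} = -2.1828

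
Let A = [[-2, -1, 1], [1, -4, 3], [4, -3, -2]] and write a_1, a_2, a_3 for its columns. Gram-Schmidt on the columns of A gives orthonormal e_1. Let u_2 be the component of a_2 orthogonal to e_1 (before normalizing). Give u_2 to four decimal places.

u_2 = (-2.3333, -3.3333, -0.3333)

e_1 = a_1/‖a_1‖ = (-2, 1, 4)/4.5826 = (-0.4364, 0.2182, 0.8729).
r_{12} = e_1·a_2 = -3.0551.
u_2 = a_2 + 3.0551·e_1 = (-2.3333, -3.3333, -0.3333).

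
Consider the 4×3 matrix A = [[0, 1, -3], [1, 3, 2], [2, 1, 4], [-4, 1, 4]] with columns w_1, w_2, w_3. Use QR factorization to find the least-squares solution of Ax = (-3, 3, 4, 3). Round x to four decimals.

w_1 = (0, 1, 2, -4); ‖w_1‖ = 4.5826, so q_1 = (0.0000, 0.2182, 0.4364, -0.8729).
q_1·w_2 = 0.0000·1 + 0.2182·3 + 0.4364·1 + (-0.8729)·1 = 0.2182.
u_2 = w_2 − 0.2182·q_1 = (1.0000, 2.9524, 0.9048, 1.1905).
‖u_2‖ = 3.4572, so q_2 = (0.2892, 0.8540, 0.2617, 0.3443).
q_1·w_3 = 0.0000·(-3) + 0.2182·2 + 0.4364·4 + (-0.8729)·4 = -1.3093; q_2·w_3 = 0.2892·(-3) + 0.8540·2 + 0.2617·4 + 0.3443·4 = 3.2644.
u_3 = w_3 + 1.3093·q_1 − 3.2644·q_2 = (-3.9442, -0.5020, 3.7171, 1.7331).
‖u_3‖ = 5.7122, so q_3 = (-0.6905, -0.0879, 0.6507, 0.3034).
Qᵀb = (-0.2182, 3.7740, 5.3209).
Back-substitute: x_3 = 5.3209/5.7122 = 0.9315.
x_2 = (3.7740 − 3.2644·0.9315)/3.4572 = 0.2121.
x_1 = (-0.2182 − 0.2182·0.2121 + 1.3093·0.9315)/4.5826 = 0.2084.

x = (0.2084, 0.2121, 0.9315)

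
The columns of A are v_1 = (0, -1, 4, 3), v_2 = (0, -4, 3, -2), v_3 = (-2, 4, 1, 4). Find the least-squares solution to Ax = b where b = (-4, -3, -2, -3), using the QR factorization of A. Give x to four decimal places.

q_1 = v_1/‖v_1‖ = (0, -1, 4, 3)/5.0990 = (0.0000, -0.1961, 0.7845, 0.5883).
r_{12} = q_1·v_2 = 1.9612.
u_2 = v_2 − 1.9612·q_1 = (0.0000, -3.6154, 1.4615, -3.1538).
‖u_2‖ = 5.0154, so q_2 = (0.0000, -0.7209, 0.2914, -0.6288).
r_{13} = q_1·v_3 = 2.3534; r_{23} = q_2·v_3 = -5.1074.
u_3 = v_3 − 2.3534·q_1 + 5.1074·q_2 = (-2.0000, 0.7798, 0.6422, -0.5963).
‖u_3‖ = 2.3187, so q_3 = (-0.8626, 0.3363, 0.2770, -0.2572).
Qᵀb = (-2.7456, 3.4663, 2.6589).
Back-substitute: x_3 = 2.6589/2.3187 = 1.1468.
x_2 = (3.4663 + 5.1074·1.1468)/5.0154 = 1.8589.
x_1 = (-2.7456 − 1.9612·1.8589 − 2.3534·1.1468)/5.0990 = -1.7827.

x = (-1.7827, 1.8589, 1.1468)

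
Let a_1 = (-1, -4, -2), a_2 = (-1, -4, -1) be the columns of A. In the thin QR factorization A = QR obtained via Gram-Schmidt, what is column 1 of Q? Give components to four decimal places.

e_1 = a_1/‖a_1‖ = (-1, -4, -2)/4.5826 = (-0.2182, -0.8729, -0.4364).

e_1 = (-0.2182, -0.8729, -0.4364)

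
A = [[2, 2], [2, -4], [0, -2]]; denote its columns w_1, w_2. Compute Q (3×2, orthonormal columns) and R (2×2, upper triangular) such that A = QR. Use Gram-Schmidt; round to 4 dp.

e_1 = w_1/‖w_1‖ = (2, 2, 0)/2.8284 = (0.7071, 0.7071, 0.0000).
r_{12} = e_1·w_2 = -1.4142.
u_2 = w_2 + 1.4142·e_1 = (3.0000, -3.0000, -2.0000).
‖u_2‖ = 4.6904, so e_2 = (0.6396, -0.6396, -0.4264).

Q = [[0.7071, 0.6396], [0.7071, -0.6396], [0.0000, -0.4264]], R = [[2.8284, -1.4142], [0.0000, 4.6904]]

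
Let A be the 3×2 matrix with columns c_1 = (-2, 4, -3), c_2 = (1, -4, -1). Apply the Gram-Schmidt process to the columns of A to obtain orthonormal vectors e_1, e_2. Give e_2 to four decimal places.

e_2 = (-0.0108, -0.6034, -0.7974)

c_1 = (-2, 4, -3); ‖c_1‖ = 5.3852, so e_1 = (-0.3714, 0.7428, -0.5571).
e_1·c_2 = (-0.3714)·1 + 0.7428·(-4) + (-0.5571)·(-1) = -2.7854.
u_2 = c_2 + 2.7854·e_1 = (-0.0345, -1.9310, -2.5517).
‖u_2‖ = 3.2002, so e_2 = (-0.0108, -0.6034, -0.7974).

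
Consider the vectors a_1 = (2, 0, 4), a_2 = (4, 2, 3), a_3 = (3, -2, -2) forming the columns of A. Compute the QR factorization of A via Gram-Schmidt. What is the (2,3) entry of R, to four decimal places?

r_{23} = 1.3333

e_1 = a_1/‖a_1‖ = (2, 0, 4)/4.4721 = (0.4472, 0.0000, 0.8944).
r_{12} = e_1·a_2 = 4.4721.
u_2 = a_2 − 4.4721·e_1 = (2.0000, 2.0000, -1.0000).
‖u_2‖ = 3.0000, so e_2 = (0.6667, 0.6667, -0.3333).
r_{23} = e_2·a_3 = 1.3333.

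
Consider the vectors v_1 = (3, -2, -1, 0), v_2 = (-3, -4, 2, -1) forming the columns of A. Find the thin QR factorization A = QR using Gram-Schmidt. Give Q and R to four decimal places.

v_1 = (3, -2, -1, 0); ‖v_1‖ = 3.7417, so e_1 = (0.8018, -0.5345, -0.2673, 0.0000).
e_1·v_2 = 0.8018·(-3) + (-0.5345)·(-4) + (-0.2673)·2 + 0.0000·(-1) = -0.8018.
u_2 = v_2 + 0.8018·e_1 = (-2.3571, -4.4286, 1.7857, -1.0000).
‖u_2‖ = 5.4182, so e_2 = (-0.4350, -0.8173, 0.3296, -0.1846).

Q = [[0.8018, -0.4350], [-0.5345, -0.8173], [-0.2673, 0.3296], [0.0000, -0.1846]], R = [[3.7417, -0.8018], [0.0000, 5.4182]]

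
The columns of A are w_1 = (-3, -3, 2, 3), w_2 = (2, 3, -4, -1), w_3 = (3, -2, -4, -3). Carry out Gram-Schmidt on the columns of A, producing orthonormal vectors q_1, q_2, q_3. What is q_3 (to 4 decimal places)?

q_3 = (0.2434, -0.8218, -0.4200, -0.2983)

w_1 = (-3, -3, 2, 3); ‖w_1‖ = 5.5678, so q_1 = (-0.5388, -0.5388, 0.3592, 0.5388).
q_1·w_2 = (-0.5388)·2 + (-0.5388)·3 + 0.3592·(-4) + 0.5388·(-1) = -4.6697.
u_2 = w_2 + 4.6697·q_1 = (-0.5161, 0.4839, -2.3226, 1.5161).
‖u_2‖ = 2.8624, so q_2 = (-0.1803, 0.1690, -0.8114, 0.5297).
q_1·w_3 = (-0.5388)·3 + (-0.5388)·(-2) + 0.3592·(-4) + 0.5388·(-3) = -3.5921; q_2·w_3 = (-0.1803)·3 + 0.1690·(-2) + (-0.8114)·(-4) + 0.5297·(-3) = 0.7776.
u_3 = w_3 + 3.5921·q_1 − 0.7776·q_2 = (1.2047, -4.0669, -2.0787, -1.4764).
‖u_3‖ = 4.9490, so q_3 = (0.2434, -0.8218, -0.4200, -0.2983).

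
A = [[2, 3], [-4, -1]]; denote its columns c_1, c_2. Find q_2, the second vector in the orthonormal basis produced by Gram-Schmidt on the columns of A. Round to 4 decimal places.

c_1 = (2, -4); ‖c_1‖ = 4.4721, so q_1 = (0.4472, -0.8944).
q_1·c_2 = 0.4472·3 + (-0.8944)·(-1) = 2.2361.
u_2 = c_2 − 2.2361·q_1 = (2.0000, 1.0000).
‖u_2‖ = 2.2361, so q_2 = (0.8944, 0.4472).

q_2 = (0.8944, 0.4472)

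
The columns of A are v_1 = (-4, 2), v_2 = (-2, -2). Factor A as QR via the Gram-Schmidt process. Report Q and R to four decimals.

Q = [[-0.8944, -0.4472], [0.4472, -0.8944]], R = [[4.4721, 0.8944], [0.0000, 2.6833]]

v_1 = (-4, 2); ‖v_1‖ = 4.4721, so q_1 = (-0.8944, 0.4472).
q_1·v_2 = (-0.8944)·(-2) + 0.4472·(-2) = 0.8944.
u_2 = v_2 − 0.8944·q_1 = (-1.2000, -2.4000).
‖u_2‖ = 2.6833, so q_2 = (-0.4472, -0.8944).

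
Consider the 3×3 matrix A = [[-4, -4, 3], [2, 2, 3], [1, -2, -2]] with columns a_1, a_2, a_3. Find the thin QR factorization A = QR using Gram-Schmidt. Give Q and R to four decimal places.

Q = [[-0.8729, -0.1952, 0.4472], [0.4364, 0.0976, 0.8944], [0.2182, -0.9759, 0.0000]], R = [[4.5826, 3.9279, -1.7457], [0.0000, 2.9277, 1.6590], [0.0000, 0.0000, 4.0249]]

a_1 = (-4, 2, 1); ‖a_1‖ = 4.5826, so q_1 = (-0.8729, 0.4364, 0.2182).
q_1·a_2 = (-0.8729)·(-4) + 0.4364·2 + 0.2182·(-2) = 3.9279.
u_2 = a_2 − 3.9279·q_1 = (-0.5714, 0.2857, -2.8571).
‖u_2‖ = 2.9277, so q_2 = (-0.1952, 0.0976, -0.9759).
q_1·a_3 = (-0.8729)·3 + 0.4364·3 + 0.2182·(-2) = -1.7457; q_2·a_3 = (-0.1952)·3 + 0.0976·3 + (-0.9759)·(-2) = 1.6590.
u_3 = a_3 + 1.7457·q_1 − 1.6590·q_2 = (1.8000, 3.6000, 0.0000).
‖u_3‖ = 4.0249, so q_3 = (0.4472, 0.8944, 0.0000).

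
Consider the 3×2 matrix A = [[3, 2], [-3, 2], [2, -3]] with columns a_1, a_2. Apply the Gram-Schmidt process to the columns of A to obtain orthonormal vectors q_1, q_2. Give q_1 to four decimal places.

a_1 = (3, -3, 2); ‖a_1‖ = 4.6904, so q_1 = (0.6396, -0.6396, 0.4264).

q_1 = (0.6396, -0.6396, 0.4264)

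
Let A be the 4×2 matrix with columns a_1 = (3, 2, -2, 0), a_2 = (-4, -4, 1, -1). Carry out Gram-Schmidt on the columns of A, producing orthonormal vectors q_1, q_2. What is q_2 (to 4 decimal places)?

q_2 = (-0.0500, -0.6004, -0.6754, -0.4253)

a_1 = (3, 2, -2, 0); ‖a_1‖ = 4.1231, so q_1 = (0.7276, 0.4851, -0.4851, 0.0000).
q_1·a_2 = 0.7276·(-4) + 0.4851·(-4) + (-0.4851)·1 + 0.0000·(-1) = -5.3358.
u_2 = a_2 + 5.3358·q_1 = (-0.1176, -1.4118, -1.5882, -1.0000).
‖u_2‖ = 2.3515, so q_2 = (-0.0500, -0.6004, -0.6754, -0.4253).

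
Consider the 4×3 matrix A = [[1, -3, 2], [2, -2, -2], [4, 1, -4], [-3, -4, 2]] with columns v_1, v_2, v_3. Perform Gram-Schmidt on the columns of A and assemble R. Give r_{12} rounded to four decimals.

r_{12} = 1.6432

v_1 = (1, 2, 4, -3); ‖v_1‖ = 5.4772, so e_1 = (0.1826, 0.3651, 0.7303, -0.5477).
r_{12} = e_1·v_2 = 1.6432.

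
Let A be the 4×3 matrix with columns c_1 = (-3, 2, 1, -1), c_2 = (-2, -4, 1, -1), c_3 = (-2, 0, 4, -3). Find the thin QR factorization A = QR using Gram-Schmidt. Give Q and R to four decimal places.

c_1 = (-3, 2, 1, -1); ‖c_1‖ = 3.8730, so q_1 = (-0.7746, 0.5164, 0.2582, -0.2582).
q_1·c_2 = (-0.7746)·(-2) + 0.5164·(-4) + 0.2582·1 + (-0.2582)·(-1) = 0.0000.
u_2 = c_2 − 0.0000·q_1 = (-2.0000, -4.0000, 1.0000, -1.0000).
‖u_2‖ = 4.6904, so q_2 = (-0.4264, -0.8528, 0.2132, -0.2132).
q_1·c_3 = (-0.7746)·(-2) + 0.5164·0 + 0.2582·4 + (-0.2582)·(-3) = 3.3566; q_2·c_3 = (-0.4264)·(-2) + (-0.8528)·0 + 0.2132·4 + (-0.2132)·(-3) = 2.3452.
u_3 = c_3 − 3.3566·q_1 − 2.3452·q_2 = (1.6000, 0.2667, 2.6333, -1.6333).
‖u_3‖ = 3.4976, so q_3 = (0.4575, 0.0762, 0.7529, -0.4670).

Q = [[-0.7746, -0.4264, 0.4575], [0.5164, -0.8528, 0.0762], [0.2582, 0.2132, 0.7529], [-0.2582, -0.2132, -0.4670]], R = [[3.8730, 0.0000, 3.3566], [0.0000, 4.6904, 2.3452], [0.0000, 0.0000, 3.4976]]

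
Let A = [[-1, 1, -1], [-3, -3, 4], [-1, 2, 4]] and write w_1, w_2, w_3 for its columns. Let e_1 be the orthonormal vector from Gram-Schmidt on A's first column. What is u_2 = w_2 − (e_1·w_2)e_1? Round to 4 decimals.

u_2 = (1.5455, -1.3636, 2.5455)

e_1 = w_1/‖w_1‖ = (-1, -3, -1)/3.3166 = (-0.3015, -0.9045, -0.3015).
r_{12} = e_1·w_2 = 1.8091.
u_2 = w_2 − 1.8091·e_1 = (1.5455, -1.3636, 2.5455).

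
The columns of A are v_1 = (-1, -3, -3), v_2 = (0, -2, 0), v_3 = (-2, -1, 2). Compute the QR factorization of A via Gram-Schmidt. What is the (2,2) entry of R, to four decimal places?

e_1 = v_1/‖v_1‖ = (-1, -3, -3)/4.3589 = (-0.2294, -0.6882, -0.6882).
r_{12} = e_1·v_2 = 1.3765.
u_2 = v_2 − 1.3765·e_1 = (0.3158, -1.0526, 0.9474).
r_{22} = ‖u_2‖ = 1.4510.

r_{22} = 1.4510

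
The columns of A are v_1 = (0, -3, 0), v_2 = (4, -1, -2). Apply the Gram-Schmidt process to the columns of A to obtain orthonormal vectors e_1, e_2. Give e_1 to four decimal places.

e_1 = (0.0000, -1.0000, 0.0000)

e_1 = v_1/‖v_1‖ = (0, -3, 0)/3.0000 = (0.0000, -1.0000, 0.0000).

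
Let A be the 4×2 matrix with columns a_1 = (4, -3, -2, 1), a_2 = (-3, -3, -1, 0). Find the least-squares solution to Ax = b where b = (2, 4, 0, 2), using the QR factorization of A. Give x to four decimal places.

e_1 = a_1/‖a_1‖ = (4, -3, -2, 1)/5.4772 = (0.7303, -0.5477, -0.3651, 0.1826).
r_{12} = e_1·a_2 = -0.1826.
u_2 = a_2 + 0.1826·e_1 = (-2.8667, -3.1000, -1.0667, 0.0333).
‖u_2‖ = 4.3551, so e_2 = (-0.6582, -0.7118, -0.2449, 0.0077).
Qᵀb = (-0.3651, -4.1484).
Back-substitute: x_2 = -4.1484/4.3551 = -0.9525.
x_1 = (-0.3651 + 0.1826·(-0.9525))/5.4772 = -0.0984.

x = (-0.0984, -0.9525)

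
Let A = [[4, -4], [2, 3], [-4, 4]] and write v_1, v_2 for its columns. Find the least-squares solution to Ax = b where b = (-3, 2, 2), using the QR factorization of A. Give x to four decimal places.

e_1 = v_1/‖v_1‖ = (4, 2, -4)/6.0000 = (0.6667, 0.3333, -0.6667).
r_{12} = e_1·v_2 = -4.3333.
u_2 = v_2 + 4.3333·e_1 = (-1.1111, 4.4444, 1.1111).
‖u_2‖ = 4.7140, so e_2 = (-0.2357, 0.9428, 0.2357).
Qᵀb = (-2.6667, 3.0641).
Back-substitute: x_2 = 3.0641/4.7140 = 0.6500.
x_1 = (-2.6667 + 4.3333·0.6500)/6.0000 = 0.0250.

x = (0.0250, 0.6500)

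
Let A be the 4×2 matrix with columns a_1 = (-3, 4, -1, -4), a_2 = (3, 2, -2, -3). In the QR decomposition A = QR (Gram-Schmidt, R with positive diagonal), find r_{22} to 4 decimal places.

q_1 = a_1/‖a_1‖ = (-3, 4, -1, -4)/6.4807 = (-0.4629, 0.6172, -0.1543, -0.6172).
r_{12} = q_1·a_2 = 2.0059.
u_2 = a_2 − 2.0059·q_1 = (3.9286, 0.7619, -1.6905, -1.7619).
r_{22} = ‖u_2‖ = 4.6879.

r_{22} = 4.6879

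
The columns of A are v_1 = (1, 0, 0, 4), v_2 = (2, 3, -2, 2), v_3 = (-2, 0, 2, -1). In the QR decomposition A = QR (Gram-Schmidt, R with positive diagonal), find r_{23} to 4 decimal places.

v_1 = (1, 0, 0, 4); ‖v_1‖ = 4.1231, so e_1 = (0.2425, 0.0000, 0.0000, 0.9701).
e_1·v_2 = 0.2425·2 + 0.0000·3 + 0.0000·(-2) + 0.9701·2 = 2.4254.
u_2 = v_2 − 2.4254·e_1 = (1.4118, 3.0000, -2.0000, -0.3529).
‖u_2‖ = 3.8881, so e_2 = (0.3631, 0.7716, -0.5144, -0.0908).
r_{23} = e_2·v_3 = -1.6642.

r_{23} = -1.6642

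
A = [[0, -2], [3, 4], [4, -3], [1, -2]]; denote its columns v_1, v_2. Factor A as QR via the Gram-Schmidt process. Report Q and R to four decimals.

v_1 = (0, 3, 4, 1); ‖v_1‖ = 5.0990, so q_1 = (0.0000, 0.5883, 0.7845, 0.1961).
q_1·v_2 = 0.0000·(-2) + 0.5883·4 + 0.7845·(-3) + 0.1961·(-2) = -0.3922.
u_2 = v_2 + 0.3922·q_1 = (-2.0000, 4.2308, -2.6923, -1.9231).
‖u_2‖ = 5.7312, so q_2 = (-0.3490, 0.7382, -0.4698, -0.3355).

Q = [[0.0000, -0.3490], [0.5883, 0.7382], [0.7845, -0.4698], [0.1961, -0.3355]], R = [[5.0990, -0.3922], [0.0000, 5.7312]]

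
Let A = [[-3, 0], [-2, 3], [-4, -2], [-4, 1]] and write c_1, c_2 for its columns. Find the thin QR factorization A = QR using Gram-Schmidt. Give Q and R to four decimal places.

Q = [[-0.4472, -0.0357], [-0.2981, 0.7805], [-0.5963, -0.5839], [-0.5963, 0.2204]], R = [[6.7082, -0.2981], [0.0000, 3.7298]]

e_1 = c_1/‖c_1‖ = (-3, -2, -4, -4)/6.7082 = (-0.4472, -0.2981, -0.5963, -0.5963).
r_{12} = e_1·c_2 = -0.2981.
u_2 = c_2 + 0.2981·e_1 = (-0.1333, 2.9111, -2.1778, 0.8222).
‖u_2‖ = 3.7298, so e_2 = (-0.0357, 0.7805, -0.5839, 0.2204).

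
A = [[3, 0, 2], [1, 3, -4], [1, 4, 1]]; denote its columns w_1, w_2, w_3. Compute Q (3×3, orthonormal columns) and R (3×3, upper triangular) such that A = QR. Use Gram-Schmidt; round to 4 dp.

Q = [[0.9045, -0.4212, 0.0665], [0.3015, 0.5215, -0.7982], [0.3015, 0.7421, 0.5987]], R = [[3.3166, 2.1106, 0.9045], [0.0000, 4.5327, -2.1861], [0.0000, 0.0000, 3.9246]]

w_1 = (3, 1, 1); ‖w_1‖ = 3.3166, so q_1 = (0.9045, 0.3015, 0.3015).
q_1·w_2 = 0.9045·0 + 0.3015·3 + 0.3015·4 = 2.1106.
u_2 = w_2 − 2.1106·q_1 = (-1.9091, 2.3636, 3.3636).
‖u_2‖ = 4.5327, so q_2 = (-0.4212, 0.5215, 0.7421).
q_1·w_3 = 0.9045·2 + 0.3015·(-4) + 0.3015·1 = 0.9045; q_2·w_3 = (-0.4212)·2 + 0.5215·(-4) + 0.7421·1 = -2.1861.
u_3 = w_3 − 0.9045·q_1 + 2.1861·q_2 = (0.2611, -3.1327, 2.3496).
‖u_3‖ = 3.9246, so q_3 = (0.0665, -0.7982, 0.5987).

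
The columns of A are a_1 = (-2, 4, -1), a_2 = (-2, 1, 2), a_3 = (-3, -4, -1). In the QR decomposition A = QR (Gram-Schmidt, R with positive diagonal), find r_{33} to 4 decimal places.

a_1 = (-2, 4, -1); ‖a_1‖ = 4.5826, so q_1 = (-0.4364, 0.8729, -0.2182).
q_1·a_2 = (-0.4364)·(-2) + 0.8729·1 + (-0.2182)·2 = 1.3093.
u_2 = a_2 − 1.3093·q_1 = (-1.4286, -0.1429, 2.2857).
‖u_2‖ = 2.6992, so q_2 = (-0.5293, -0.0529, 0.8468).
q_1·a_3 = (-0.4364)·(-3) + 0.8729·(-4) + (-0.2182)·(-1) = -1.9640; q_2·a_3 = (-0.5293)·(-3) + (-0.0529)·(-4) + 0.8468·(-1) = 0.9527.
u_3 = a_3 + 1.9640·q_1 − 0.9527·q_2 = (-3.3529, -2.2353, -2.2353).
r_{33} = ‖u_3‖ = 4.6082.

r_{33} = 4.6082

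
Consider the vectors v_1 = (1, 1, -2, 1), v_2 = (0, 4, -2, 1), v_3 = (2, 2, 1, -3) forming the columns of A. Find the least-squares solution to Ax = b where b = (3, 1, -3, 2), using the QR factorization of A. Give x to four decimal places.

x = (2.2857, -0.4286, 0.1429)

v_1 = (1, 1, -2, 1); ‖v_1‖ = 2.6458, so e_1 = (0.3780, 0.3780, -0.7559, 0.3780).
e_1·v_2 = 0.3780·0 + 0.3780·4 + (-0.7559)·(-2) + 0.3780·1 = 3.4017.
u_2 = v_2 − 3.4017·e_1 = (-1.2857, 2.7143, 0.5714, -0.2857).
‖u_2‖ = 3.0706, so e_2 = (-0.4187, 0.8840, 0.1861, -0.0930).
e_1·v_3 = 0.3780·2 + 0.3780·2 + (-0.7559)·1 + 0.3780·(-3) = -0.3780; e_2·v_3 = (-0.4187)·2 + 0.8840·2 + 0.1861·1 + (-0.0930)·(-3) = 1.3957.
u_3 = v_3 + 0.3780·e_1 − 1.3957·e_2 = (2.7273, 0.9091, 0.4545, -2.7273).
‖u_3‖ = 3.9886, so e_3 = (0.6838, 0.2279, 0.1140, -0.6838).
Qᵀb = (4.5356, -1.1166, 0.5698).
Back-substitute: x_3 = 0.5698/3.9886 = 0.1429.
x_2 = (-1.1166 − 1.3957·0.1429)/3.0706 = -0.4286.
x_1 = (4.5356 − 3.4017·(-0.4286) + 0.3780·0.1429)/2.6458 = 2.2857.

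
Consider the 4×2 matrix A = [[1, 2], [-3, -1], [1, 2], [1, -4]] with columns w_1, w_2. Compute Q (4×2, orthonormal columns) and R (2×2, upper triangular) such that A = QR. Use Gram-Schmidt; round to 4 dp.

w_1 = (1, -3, 1, 1); ‖w_1‖ = 3.4641, so e_1 = (0.2887, -0.8660, 0.2887, 0.2887).
e_1·w_2 = 0.2887·2 + (-0.8660)·(-1) + 0.2887·2 + 0.2887·(-4) = 0.8660.
u_2 = w_2 − 0.8660·e_1 = (1.7500, -0.2500, 1.7500, -4.2500).
‖u_2‖ = 4.9244, so e_2 = (0.3554, -0.0508, 0.3554, -0.8630).

Q = [[0.2887, 0.3554], [-0.8660, -0.0508], [0.2887, 0.3554], [0.2887, -0.8630]], R = [[3.4641, 0.8660], [0.0000, 4.9244]]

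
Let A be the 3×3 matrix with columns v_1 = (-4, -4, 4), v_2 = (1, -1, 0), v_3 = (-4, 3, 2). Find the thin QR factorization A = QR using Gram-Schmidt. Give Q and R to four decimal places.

v_1 = (-4, -4, 4); ‖v_1‖ = 6.9282, so e_1 = (-0.5774, -0.5774, 0.5774).
e_1·v_2 = (-0.5774)·1 + (-0.5774)·(-1) + 0.5774·0 = 0.0000.
u_2 = v_2 + 0.0000·e_1 = (1.0000, -1.0000, 0.0000).
‖u_2‖ = 1.4142, so e_2 = (0.7071, -0.7071, 0.0000).
e_1·v_3 = (-0.5774)·(-4) + (-0.5774)·3 + 0.5774·2 = 1.7321; e_2·v_3 = 0.7071·(-4) + (-0.7071)·3 + 0.0000·2 = -4.9497.
u_3 = v_3 − 1.7321·e_1 + 4.9497·e_2 = (0.5000, 0.5000, 1.0000).
‖u_3‖ = 1.2247, so e_3 = (0.4082, 0.4082, 0.8165).

Q = [[-0.5774, 0.7071, 0.4082], [-0.5774, -0.7071, 0.4082], [0.5774, 0.0000, 0.8165]], R = [[6.9282, 0.0000, 1.7321], [0.0000, 1.4142, -4.9497], [0.0000, 0.0000, 1.2247]]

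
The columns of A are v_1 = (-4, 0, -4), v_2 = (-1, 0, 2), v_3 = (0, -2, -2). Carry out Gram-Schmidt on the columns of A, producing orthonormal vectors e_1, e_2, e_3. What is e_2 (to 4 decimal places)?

e_2 = (-0.7071, 0.0000, 0.7071)

v_1 = (-4, 0, -4); ‖v_1‖ = 5.6569, so e_1 = (-0.7071, 0.0000, -0.7071).
e_1·v_2 = (-0.7071)·(-1) + 0.0000·0 + (-0.7071)·2 = -0.7071.
u_2 = v_2 + 0.7071·e_1 = (-1.5000, 0.0000, 1.5000).
‖u_2‖ = 2.1213, so e_2 = (-0.7071, 0.0000, 0.7071).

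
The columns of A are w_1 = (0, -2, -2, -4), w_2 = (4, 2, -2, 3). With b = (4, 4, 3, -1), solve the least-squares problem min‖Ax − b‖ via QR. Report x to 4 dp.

x = (-0.2315, 0.3704)

q_1 = w_1/‖w_1‖ = (0, -2, -2, -4)/4.8990 = (0.0000, -0.4082, -0.4082, -0.8165).
r_{12} = q_1·w_2 = -2.4495.
u_2 = w_2 + 2.4495·q_1 = (4.0000, 1.0000, -3.0000, 1.0000).
‖u_2‖ = 5.1962, so q_2 = (0.7698, 0.1925, -0.5774, 0.1925).
Qᵀb = (-2.0412, 1.9245).
Back-substitute: x_2 = 1.9245/5.1962 = 0.3704.
x_1 = (-2.0412 + 2.4495·0.3704)/4.8990 = -0.2315.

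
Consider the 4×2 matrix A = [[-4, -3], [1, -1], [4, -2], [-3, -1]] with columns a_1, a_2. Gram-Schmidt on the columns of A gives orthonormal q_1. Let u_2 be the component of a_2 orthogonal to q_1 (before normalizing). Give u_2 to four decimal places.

u_2 = (-2.4286, -1.1429, -2.5714, -0.5714)

a_1 = (-4, 1, 4, -3); ‖a_1‖ = 6.4807, so q_1 = (-0.6172, 0.1543, 0.6172, -0.4629).
q_1·a_2 = (-0.6172)·(-3) + 0.1543·(-1) + 0.6172·(-2) + (-0.4629)·(-1) = 0.9258.
u_2 = a_2 − 0.9258·q_1 = (-2.4286, -1.1429, -2.5714, -0.5714).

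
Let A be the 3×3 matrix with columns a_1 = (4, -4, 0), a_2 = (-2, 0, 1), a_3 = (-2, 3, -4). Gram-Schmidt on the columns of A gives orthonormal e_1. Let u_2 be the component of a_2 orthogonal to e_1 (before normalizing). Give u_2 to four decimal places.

a_1 = (4, -4, 0); ‖a_1‖ = 5.6569, so e_1 = (0.7071, -0.7071, 0.0000).
e_1·a_2 = 0.7071·(-2) + (-0.7071)·0 + 0.0000·1 = -1.4142.
u_2 = a_2 + 1.4142·e_1 = (-1.0000, -1.0000, 1.0000).

u_2 = (-1.0000, -1.0000, 1.0000)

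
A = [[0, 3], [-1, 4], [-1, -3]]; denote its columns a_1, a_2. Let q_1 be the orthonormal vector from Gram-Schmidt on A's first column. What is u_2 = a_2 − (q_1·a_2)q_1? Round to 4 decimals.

u_2 = (3.0000, 3.5000, -3.5000)

q_1 = a_1/‖a_1‖ = (0, -1, -1)/1.4142 = (0.0000, -0.7071, -0.7071).
r_{12} = q_1·a_2 = -0.7071.
u_2 = a_2 + 0.7071·q_1 = (3.0000, 3.5000, -3.5000).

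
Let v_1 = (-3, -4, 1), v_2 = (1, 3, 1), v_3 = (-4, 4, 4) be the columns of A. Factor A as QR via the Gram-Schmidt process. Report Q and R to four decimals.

q_1 = v_1/‖v_1‖ = (-3, -4, 1)/5.0990 = (-0.5883, -0.7845, 0.1961).
r_{12} = q_1·v_2 = -2.7456.
u_2 = v_2 + 2.7456·q_1 = (-0.6154, 0.8462, 1.5385).
‖u_2‖ = 1.8605, so q_2 = (-0.3308, 0.4548, 0.8269).
r_{13} = q_1·v_3 = 0.0000; r_{23} = q_2·v_3 = 6.4498.
u_3 = v_3 + 0.0000·q_1 − 6.4498·q_2 = (-1.8667, 1.0667, -1.3333).
‖u_3‖ = 2.5298, so q_3 = (-0.7379, 0.4216, -0.5270).

Q = [[-0.5883, -0.3308, -0.7379], [-0.7845, 0.4548, 0.4216], [0.1961, 0.8269, -0.5270]], R = [[5.0990, -2.7456, 0.0000], [0.0000, 1.8605, 6.4498], [0.0000, 0.0000, 2.5298]]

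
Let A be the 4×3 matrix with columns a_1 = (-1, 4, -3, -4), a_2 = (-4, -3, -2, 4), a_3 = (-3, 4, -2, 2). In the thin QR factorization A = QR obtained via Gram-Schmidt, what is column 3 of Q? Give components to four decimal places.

q_3 = (-0.0758, 0.7581, 0.2274, 0.6065)

a_1 = (-1, 4, -3, -4); ‖a_1‖ = 6.4807, so q_1 = (-0.1543, 0.6172, -0.4629, -0.6172).
q_1·a_2 = (-0.1543)·(-4) + 0.6172·(-3) + (-0.4629)·(-2) + (-0.6172)·4 = -2.7775.
u_2 = a_2 + 2.7775·q_1 = (-4.4286, -1.2857, -3.2857, 2.2857).
‖u_2‖ = 6.1062, so q_2 = (-0.7253, -0.2106, -0.5381, 0.3743).
q_1·a_3 = (-0.1543)·(-3) + 0.6172·4 + (-0.4629)·(-2) + (-0.6172)·2 = 2.6232; q_2·a_3 = (-0.7253)·(-3) + (-0.2106)·4 + (-0.5381)·(-2) + 0.3743·2 = 3.1584.
u_3 = a_3 − 2.6232·q_1 − 3.1584·q_2 = (-0.3046, 3.0460, 0.9138, 2.4368).
‖u_3‖ = 4.0179, so q_3 = (-0.0758, 0.7581, 0.2274, 0.6065).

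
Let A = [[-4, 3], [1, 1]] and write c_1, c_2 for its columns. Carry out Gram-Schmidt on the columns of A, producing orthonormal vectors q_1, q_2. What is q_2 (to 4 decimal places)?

q_1 = c_1/‖c_1‖ = (-4, 1)/4.1231 = (-0.9701, 0.2425).
r_{12} = q_1·c_2 = -2.6679.
u_2 = c_2 + 2.6679·q_1 = (0.4118, 1.6471).
‖u_2‖ = 1.6977, so q_2 = (0.2425, 0.9701).

q_2 = (0.2425, 0.9701)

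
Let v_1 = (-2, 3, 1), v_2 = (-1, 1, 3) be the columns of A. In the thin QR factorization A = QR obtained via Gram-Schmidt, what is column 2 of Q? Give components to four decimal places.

e_2 = (0.0563, -0.2817, 0.9578)

v_1 = (-2, 3, 1); ‖v_1‖ = 3.7417, so e_1 = (-0.5345, 0.8018, 0.2673).
e_1·v_2 = (-0.5345)·(-1) + 0.8018·1 + 0.2673·3 = 2.1381.
u_2 = v_2 − 2.1381·e_1 = (0.1429, -0.7143, 2.4286).
‖u_2‖ = 2.5355, so e_2 = (0.0563, -0.2817, 0.9578).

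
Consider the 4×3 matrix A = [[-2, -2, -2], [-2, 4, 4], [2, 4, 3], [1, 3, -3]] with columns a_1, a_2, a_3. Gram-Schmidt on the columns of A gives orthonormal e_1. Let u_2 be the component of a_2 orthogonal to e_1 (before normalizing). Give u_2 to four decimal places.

a_1 = (-2, -2, 2, 1); ‖a_1‖ = 3.6056, so e_1 = (-0.5547, -0.5547, 0.5547, 0.2774).
e_1·a_2 = (-0.5547)·(-2) + (-0.5547)·4 + 0.5547·4 + 0.2774·3 = 1.9415.
u_2 = a_2 − 1.9415·e_1 = (-0.9231, 5.0769, 2.9231, 2.4615).

u_2 = (-0.9231, 5.0769, 2.9231, 2.4615)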